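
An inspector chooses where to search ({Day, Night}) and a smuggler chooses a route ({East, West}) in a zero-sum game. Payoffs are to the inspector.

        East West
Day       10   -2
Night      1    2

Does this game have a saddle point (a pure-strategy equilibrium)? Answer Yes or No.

No

Row minima: Day → -2, Night → 1; maximin = 1.
Column maxima: East → 10, West → 2; minimax = 2.
1 ≠ 2, so no pure-strategy equilibrium exists.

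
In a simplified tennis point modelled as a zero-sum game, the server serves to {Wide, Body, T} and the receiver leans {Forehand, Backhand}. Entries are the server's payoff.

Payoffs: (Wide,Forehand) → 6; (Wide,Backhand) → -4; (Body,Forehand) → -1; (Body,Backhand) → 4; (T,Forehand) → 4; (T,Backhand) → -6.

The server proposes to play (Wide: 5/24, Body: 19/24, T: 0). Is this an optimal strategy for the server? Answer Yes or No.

No

Against Forehand this mix gives (5/24)·6 + (19/24)·(-1) = 11/24.
Against Backhand this mix gives (5/24)·(-4) + (19/24)·4 = 7/3.
The receiver will play Forehand, holding the server to 11/24. Shifting weight toward the row that does better against Forehand would raise this floor (the equalizing mix achieves 4/3 against both Forehand and Backhand), so the proposed strategy is not optimal.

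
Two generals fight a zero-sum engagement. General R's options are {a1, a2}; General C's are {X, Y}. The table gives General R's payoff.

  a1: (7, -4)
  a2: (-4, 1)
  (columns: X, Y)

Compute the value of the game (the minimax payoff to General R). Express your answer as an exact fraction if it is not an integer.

Row minima: a1 → -4, a2 → -4; maximin = -4.
Column maxima: X → 7, Y → 1; minimax = 1.
-4 ≠ 1, so there is no saddle point; optimal play is mixed.
Let General R play a1 with probability p. Expected payoff against X: 7p + (-4)(1−p) = 11p − 4; against Y: (-4)p + 1(1−p) = −5p + 1.
Setting these equal: 11p − 4 = −5p + 1 ⇒ 16p = 5 ⇒ p = 5/16, and the value is (11)·(5/16) − 4 = -9/16.
For General C: with q = P(X), equating a1's and a2's payoffs gives 11q − 4 = −5q + 1 ⇒ q = 5/16.

-9/16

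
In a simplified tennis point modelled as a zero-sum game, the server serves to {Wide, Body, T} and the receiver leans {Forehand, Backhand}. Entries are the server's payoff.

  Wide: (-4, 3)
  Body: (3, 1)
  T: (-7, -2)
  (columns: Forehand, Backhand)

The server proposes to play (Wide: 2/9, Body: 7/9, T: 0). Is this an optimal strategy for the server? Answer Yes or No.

Yes

Against Forehand this mix gives (2/9)·(-4) + (7/9)·3 = 13/9.
Against Backhand this mix gives (2/9)·3 + (7/9)·1 = 13/9.
All of the receiver's active replies (Forehand, Backhand) yield 13/9, and no column does worse for the server. The mix makes the receiver indifferent and guarantees 13/9, so it is optimal.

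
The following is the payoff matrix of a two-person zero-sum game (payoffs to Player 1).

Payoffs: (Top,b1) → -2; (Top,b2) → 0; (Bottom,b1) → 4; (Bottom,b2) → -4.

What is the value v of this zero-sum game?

-4/5

Row minima: Top → -2, Bottom → -4; maximin = -2.
Column maxima: b1 → 4, b2 → 0; minimax = 0.
-2 ≠ 0, so there is no saddle point; optimal play is mixed.
Let Player 1 play Top with probability p. Expected payoff against b1: (-2)p + 4(1−p) = −6p + 4; against b2: 0p + (-4)(1−p) = 4p − 4.
Setting these equal: −6p + 4 = 4p − 4 ⇒ −10p = -8 ⇒ p = 4/5, and the value is (-6)·(4/5) + 4 = -4/5.
For Player 2: with q = P(b1), equating Top's and Bottom's payoffs gives −2q = 8q − 4 ⇒ q = 2/5.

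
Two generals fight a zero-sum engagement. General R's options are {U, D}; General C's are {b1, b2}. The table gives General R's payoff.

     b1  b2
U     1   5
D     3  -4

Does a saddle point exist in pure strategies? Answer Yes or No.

Row minima: U → 1, D → -4; maximin = 1.
Column maxima: b1 → 3, b2 → 5; minimax = 3.
1 ≠ 3, so no pure-strategy equilibrium exists.

No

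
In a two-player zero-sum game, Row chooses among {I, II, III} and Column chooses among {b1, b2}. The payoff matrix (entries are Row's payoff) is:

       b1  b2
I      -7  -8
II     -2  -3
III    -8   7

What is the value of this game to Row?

-19/8

Row minima: I → -8, II → -3, III → -8; maximin = -3.
Column maxima: b1 → -2, b2 → 7; minimax = -2.
-3 ≠ -2, so there is no saddle point; optimal play is mixed.
I is strictly dominated by II, so Row never plays it.
On the remaining 2×2 (II, III vs b1, b2):
Let Row play II with probability p. Expected payoff against b1: (-2)p + (-8)(1−p) = 6p − 8; against b2: (-3)p + 7(1−p) = −10p + 7.
Setting these equal: 6p − 8 = −10p + 7 ⇒ 16p = 15 ⇒ p = 15/16, and the value is (6)·(15/16) − 8 = -19/8.
For Column: with q = P(b1), equating II's and III's payoffs gives q − 3 = −15q + 7 ⇒ q = 5/8.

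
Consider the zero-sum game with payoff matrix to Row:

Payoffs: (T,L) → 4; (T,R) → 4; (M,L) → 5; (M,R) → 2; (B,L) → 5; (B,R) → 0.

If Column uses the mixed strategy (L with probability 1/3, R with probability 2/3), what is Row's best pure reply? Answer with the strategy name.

Expected payoff of T: (1/3)·4 + (2/3)·4 = 4.
Expected payoff of M: (1/3)·5 + (2/3)·2 = 3.
Expected payoff of B: (1/3)·5 + (2/3)·0 = 5/3.
The largest is 4, so Row's best response is T.

T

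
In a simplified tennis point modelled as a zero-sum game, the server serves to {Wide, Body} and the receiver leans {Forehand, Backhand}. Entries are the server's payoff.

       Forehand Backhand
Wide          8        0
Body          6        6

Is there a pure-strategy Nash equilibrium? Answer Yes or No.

Yes

Row minima: Wide → 0, Body → 6; maximin = 6.
Column maxima: Forehand → 8, Backhand → 6; minimax = 6.
maximin = minimax = 6, so a saddle point exists.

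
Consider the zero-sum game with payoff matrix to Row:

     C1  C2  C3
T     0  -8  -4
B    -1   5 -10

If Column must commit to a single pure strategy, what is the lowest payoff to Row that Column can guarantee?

Column maxima: C1 → 0, C2 → 5, C3 → -4.
The smallest of these is -4.

-4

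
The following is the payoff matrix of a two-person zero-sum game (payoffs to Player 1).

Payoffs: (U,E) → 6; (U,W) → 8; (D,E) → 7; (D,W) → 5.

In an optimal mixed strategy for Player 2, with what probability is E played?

3/4

Row minima: U → 6, D → 5; maximin = 6.
Column maxima: E → 7, W → 8; minimax = 7.
6 ≠ 7, so there is no saddle point; optimal play is mixed.
Let Player 1 play U with probability p. Expected payoff against E: 6p + 7(1−p) = −p + 7; against W: 8p + 5(1−p) = 3p + 5.
Setting these equal: −p + 7 = 3p + 5 ⇒ −4p = -2 ⇒ p = 1/2, and the value is (-1)·(1/2) + 7 = 13/2.
For Player 2: with q = P(E), equating U's and D's payoffs gives −2q + 8 = 2q + 5 ⇒ q = 3/4.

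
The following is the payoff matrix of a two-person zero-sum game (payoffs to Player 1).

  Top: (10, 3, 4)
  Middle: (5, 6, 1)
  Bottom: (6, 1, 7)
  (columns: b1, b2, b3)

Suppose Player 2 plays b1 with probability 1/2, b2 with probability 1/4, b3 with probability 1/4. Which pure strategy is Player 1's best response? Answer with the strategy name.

Expected payoff of Top: (1/2)·10 + (1/4)·3 + (1/4)·4 = 27/4.
Expected payoff of Middle: (1/2)·5 + (1/4)·6 + (1/4)·1 = 17/4.
Expected payoff of Bottom: (1/2)·6 + (1/4)·1 + (1/4)·7 = 5.
The largest is 27/4, so Player 1's best response is Top.

Top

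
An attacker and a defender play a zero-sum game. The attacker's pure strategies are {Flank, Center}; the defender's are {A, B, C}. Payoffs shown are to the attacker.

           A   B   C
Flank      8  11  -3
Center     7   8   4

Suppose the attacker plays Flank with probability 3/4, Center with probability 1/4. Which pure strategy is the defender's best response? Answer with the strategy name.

If the defender plays A, the attacker's expected payoff is (3/4)·8 + (1/4)·7 = 31/4.
If the defender plays B, the attacker's expected payoff is (3/4)·11 + (1/4)·8 = 41/4.
If the defender plays C, the attacker's expected payoff is (3/4)·(-3) + (1/4)·4 = -5/4.
The defender minimizes the attacker's payoff; the smallest is -5/4, so the best response is C.

C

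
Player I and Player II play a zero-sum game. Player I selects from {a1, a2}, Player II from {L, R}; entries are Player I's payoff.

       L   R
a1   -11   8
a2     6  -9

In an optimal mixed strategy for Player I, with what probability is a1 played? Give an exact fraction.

Row minima: a1 → -11, a2 → -9; maximin = -9.
Column maxima: L → 6, R → 8; minimax = 6.
-9 ≠ 6, so there is no saddle point; optimal play is mixed.
Let Player I play a1 with probability p. Expected payoff against L: (-11)p + 6(1−p) = −17p + 6; against R: 8p + (-9)(1−p) = 17p − 9.
Setting these equal: −17p + 6 = 17p − 9 ⇒ −34p = -15 ⇒ p = 15/34, and the value is (-17)·(15/34) + 6 = -3/2.
For Player II: with q = P(L), equating a1's and a2's payoffs gives −19q + 8 = 15q − 9 ⇒ q = 1/2.

15/34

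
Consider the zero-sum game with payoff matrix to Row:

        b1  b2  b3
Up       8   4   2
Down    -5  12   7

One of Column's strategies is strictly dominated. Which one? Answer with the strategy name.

b3 holds Row's payoff strictly below b2 in every row: 2 < 4, 7 < 12.
So b2 is strictly dominated for Column.

b2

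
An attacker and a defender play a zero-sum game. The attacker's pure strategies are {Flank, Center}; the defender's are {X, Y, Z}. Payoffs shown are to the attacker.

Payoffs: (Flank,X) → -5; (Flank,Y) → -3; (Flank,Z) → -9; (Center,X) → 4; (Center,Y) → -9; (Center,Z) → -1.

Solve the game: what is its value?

Row minima: Flank → -9, Center → -9; maximin = -9.
Column maxima: X → 4, Y → -3, Z → -1; minimax = -3.
-9 ≠ -3, so there is no saddle point; optimal play is mixed.
X is strictly dominated by Z (it gives the attacker strictly more in every row), so the defender never plays it.
On the remaining 2×2 (Flank, Center vs Y, Z):
Let the attacker play Flank with probability p. Expected payoff against Y: (-3)p + (-9)(1−p) = 6p − 9; against Z: (-9)p + (-1)(1−p) = −8p − 1.
Setting these equal: 6p − 9 = −8p − 1 ⇒ 14p = 8 ⇒ p = 4/7, and the value is (6)·(4/7) − 9 = -39/7.
For the defender: with q = P(Y), equating Flank's and Center's payoffs gives 6q − 9 = −8q − 1 ⇒ q = 4/7.

-39/7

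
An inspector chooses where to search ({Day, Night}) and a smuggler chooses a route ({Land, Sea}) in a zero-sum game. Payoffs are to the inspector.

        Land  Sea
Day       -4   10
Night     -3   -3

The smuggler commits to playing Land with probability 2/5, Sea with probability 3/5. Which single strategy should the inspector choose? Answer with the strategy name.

Day

Expected payoff of Day: (2/5)·(-4) + (3/5)·10 = 22/5.
Expected payoff of Night: (2/5)·(-3) + (3/5)·(-3) = -3.
The largest is 22/5, so the inspector's best response is Day.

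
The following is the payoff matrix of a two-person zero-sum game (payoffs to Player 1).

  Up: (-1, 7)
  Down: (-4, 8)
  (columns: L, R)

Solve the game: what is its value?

-1

Row minima: Up → -1, Down → -4; maximin = -1.
Column maxima: L → -1, R → 8; minimax = -1.
Since maximin = minimax = -1, there is a saddle point and the value is -1.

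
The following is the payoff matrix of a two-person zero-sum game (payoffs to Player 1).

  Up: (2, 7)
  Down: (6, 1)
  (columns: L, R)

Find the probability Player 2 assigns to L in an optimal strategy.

3/5

Row minima: Up → 2, Down → 1; maximin = 2.
Column maxima: L → 6, R → 7; minimax = 6.
2 ≠ 6, so there is no saddle point; optimal play is mixed.
Let Player 1 play Up with probability p. Expected payoff against L: 2p + 6(1−p) = −4p + 6; against R: 7p + 1(1−p) = 6p + 1.
Setting these equal: −4p + 6 = 6p + 1 ⇒ −10p = -5 ⇒ p = 1/2, and the value is (-4)·(1/2) + 6 = 4.
For Player 2: with q = P(L), equating Up's and Down's payoffs gives −5q + 7 = 5q + 1 ⇒ q = 3/5.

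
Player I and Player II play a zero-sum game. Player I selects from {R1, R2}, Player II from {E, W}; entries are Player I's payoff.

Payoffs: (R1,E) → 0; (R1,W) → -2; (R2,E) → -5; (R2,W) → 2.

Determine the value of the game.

Row minima: R1 → -2, R2 → -5; maximin = -2.
Column maxima: E → 0, W → 2; minimax = 0.
-2 ≠ 0, so there is no saddle point; optimal play is mixed.
Let Player I play R1 with probability p. Expected payoff against E: 0p + (-5)(1−p) = 5p − 5; against W: (-2)p + 2(1−p) = −4p + 2.
Setting these equal: 5p − 5 = −4p + 2 ⇒ 9p = 7 ⇒ p = 7/9, and the value is (5)·(7/9) − 5 = -10/9.
For Player II: with q = P(E), equating R1's and R2's payoffs gives 2q − 2 = −7q + 2 ⇒ q = 4/9.

-10/9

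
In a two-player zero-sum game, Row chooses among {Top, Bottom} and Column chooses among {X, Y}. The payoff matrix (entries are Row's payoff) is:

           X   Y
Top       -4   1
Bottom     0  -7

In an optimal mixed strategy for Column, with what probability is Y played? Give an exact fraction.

1/3

Row minima: Top → -4, Bottom → -7; maximin = -4.
Column maxima: X → 0, Y → 1; minimax = 0.
-4 ≠ 0, so there is no saddle point; optimal play is mixed.
Let Row play Top with probability p. Expected payoff against X: (-4)p + 0(1−p) = −4p; against Y: 1p + (-7)(1−p) = 8p − 7.
Setting these equal: −4p = 8p − 7 ⇒ −12p = -7 ⇒ p = 7/12, and the value is (-4)·(7/12) = -7/3.
For Column: with q = P(X), equating Top's and Bottom's payoffs gives −5q + 1 = 7q − 7 ⇒ q = 2/3.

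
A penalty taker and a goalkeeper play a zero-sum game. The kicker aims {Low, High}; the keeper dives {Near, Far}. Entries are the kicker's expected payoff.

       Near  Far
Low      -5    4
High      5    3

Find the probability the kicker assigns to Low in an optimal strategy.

Row minima: Low → -5, High → 3; maximin = 3.
Column maxima: Near → 5, Far → 4; minimax = 4.
3 ≠ 4, so there is no saddle point; optimal play is mixed.
Let the kicker play Low with probability p. Expected payoff against Near: (-5)p + 5(1−p) = −10p + 5; against Far: 4p + 3(1−p) = p + 3.
Setting these equal: −10p + 5 = p + 3 ⇒ −11p = -2 ⇒ p = 2/11, and the value is (-10)·(2/11) + 5 = 35/11.
For the keeper: with q = P(Near), equating Low's and High's payoffs gives −9q + 4 = 2q + 3 ⇒ q = 1/11.

2/11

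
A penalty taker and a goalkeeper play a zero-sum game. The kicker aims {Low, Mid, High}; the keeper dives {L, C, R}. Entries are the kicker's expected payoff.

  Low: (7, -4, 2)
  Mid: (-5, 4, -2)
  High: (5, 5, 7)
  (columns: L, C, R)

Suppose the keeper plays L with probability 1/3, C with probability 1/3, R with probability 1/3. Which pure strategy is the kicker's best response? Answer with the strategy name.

High

Expected payoff of Low: (1/3)·7 + (1/3)·(-4) + (1/3)·2 = 5/3.
Expected payoff of Mid: (1/3)·(-5) + (1/3)·4 + (1/3)·(-2) = -1.
Expected payoff of High: (1/3)·5 + (1/3)·5 + (1/3)·7 = 17/3.
The largest is 17/3, so the kicker's best response is High.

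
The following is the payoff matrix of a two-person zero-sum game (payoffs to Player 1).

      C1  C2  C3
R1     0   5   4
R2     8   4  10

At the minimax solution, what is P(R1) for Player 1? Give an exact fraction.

Row minima: R1 → 0, R2 → 4; maximin = 4.
Column maxima: C1 → 8, C2 → 5, C3 → 10; minimax = 5.
4 ≠ 5, so there is no saddle point; optimal play is mixed.
C3 is strictly dominated by C1 (it gives Player 1 strictly more in every row), so Player 2 never plays it.
On the remaining 2×2 (R1, R2 vs C1, C2):
Let Player 1 play R1 with probability p. Expected payoff against C1: 0p + 8(1−p) = −8p + 8; against C2: 5p + 4(1−p) = p + 4.
Setting these equal: −8p + 8 = p + 4 ⇒ −9p = -4 ⇒ p = 4/9, and the value is (-8)·(4/9) + 8 = 40/9.
For Player 2: with q = P(C1), equating R1's and R2's payoffs gives −5q + 5 = 4q + 4 ⇒ q = 1/9.

4/9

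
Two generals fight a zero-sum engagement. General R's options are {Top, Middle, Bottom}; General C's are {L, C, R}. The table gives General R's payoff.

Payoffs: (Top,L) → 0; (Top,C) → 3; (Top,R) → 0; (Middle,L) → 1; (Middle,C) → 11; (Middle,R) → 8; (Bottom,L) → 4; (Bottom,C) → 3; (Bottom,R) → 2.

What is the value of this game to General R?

Row minima: Top → 0, Middle → 1, Bottom → 2; maximin = 2.
Column maxima: L → 4, C → 11, R → 8; minimax = 4.
2 ≠ 4, so there is no saddle point; optimal play is mixed.
Top is strictly dominated by Middle, so General R never plays it.
C is strictly dominated by R (it gives General R strictly more in every row), so General C never plays it.
On the remaining 2×2 (Middle, Bottom vs L, R):
Let General R play Middle with probability p. Expected payoff against L: 1p + 4(1−p) = −3p + 4; against R: 8p + 2(1−p) = 6p + 2.
Setting these equal: −3p + 4 = 6p + 2 ⇒ −9p = -2 ⇒ p = 2/9, and the value is (-3)·(2/9) + 4 = 10/3.
For General C: with q = P(L), equating Middle's and Bottom's payoffs gives −7q + 8 = 2q + 2 ⇒ q = 2/3.

10/3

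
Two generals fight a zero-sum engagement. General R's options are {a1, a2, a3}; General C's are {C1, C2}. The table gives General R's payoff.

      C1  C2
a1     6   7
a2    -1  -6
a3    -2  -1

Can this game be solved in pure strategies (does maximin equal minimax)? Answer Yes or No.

Row minima: a1 → 6, a2 → -6, a3 → -2; maximin = 6.
Column maxima: C1 → 6, C2 → 7; minimax = 6.
maximin = minimax = 6, so a saddle point exists.

Yes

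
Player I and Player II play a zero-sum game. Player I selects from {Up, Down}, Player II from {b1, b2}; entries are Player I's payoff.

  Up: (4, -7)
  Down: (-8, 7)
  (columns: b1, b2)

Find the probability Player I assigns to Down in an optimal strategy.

Row minima: Up → -7, Down → -8; maximin = -7.
Column maxima: b1 → 4, b2 → 7; minimax = 4.
-7 ≠ 4, so there is no saddle point; optimal play is mixed.
Let Player I play Up with probability p. Expected payoff against b1: 4p + (-8)(1−p) = 12p − 8; against b2: (-7)p + 7(1−p) = −14p + 7.
Setting these equal: 12p − 8 = −14p + 7 ⇒ 26p = 15 ⇒ p = 15/26, and the value is (12)·(15/26) − 8 = -14/13.
For Player II: with q = P(b1), equating Up's and Down's payoffs gives 11q − 7 = −15q + 7 ⇒ q = 7/13.

11/26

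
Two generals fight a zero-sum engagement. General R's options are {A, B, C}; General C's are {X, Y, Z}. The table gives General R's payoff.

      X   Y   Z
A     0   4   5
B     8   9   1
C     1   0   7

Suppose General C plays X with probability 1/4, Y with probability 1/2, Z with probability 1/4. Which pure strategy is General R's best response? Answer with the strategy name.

Expected payoff of A: (1/4)·0 + (1/2)·4 + (1/4)·5 = 13/4.
Expected payoff of B: (1/4)·8 + (1/2)·9 + (1/4)·1 = 27/4.
Expected payoff of C: (1/4)·1 + (1/2)·0 + (1/4)·7 = 2.
The largest is 27/4, so General R's best response is B.

B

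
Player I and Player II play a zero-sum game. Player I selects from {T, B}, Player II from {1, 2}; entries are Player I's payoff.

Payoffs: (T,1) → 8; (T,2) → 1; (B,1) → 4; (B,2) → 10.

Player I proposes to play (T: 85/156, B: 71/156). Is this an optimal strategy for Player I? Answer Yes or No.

No

Against 1 this mix gives (85/156)·8 + (71/156)·4 = 241/39.
Against 2 this mix gives (85/156)·1 + (71/156)·10 = 265/52.
Player II will play 2, holding Player I to 265/52. Shifting weight toward the row that does better against 2 would raise this floor (the equalizing mix achieves 76/13 against both 2 and 1), so the proposed strategy is not optimal.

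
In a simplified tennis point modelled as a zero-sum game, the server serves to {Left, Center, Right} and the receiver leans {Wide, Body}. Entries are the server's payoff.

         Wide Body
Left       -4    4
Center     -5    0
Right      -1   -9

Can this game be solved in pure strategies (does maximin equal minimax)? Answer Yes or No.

No

Row minima: Left → -4, Center → -5, Right → -9; maximin = -4.
Column maxima: Wide → -1, Body → 4; minimax = -1.
-4 ≠ -1, so no pure-strategy equilibrium exists.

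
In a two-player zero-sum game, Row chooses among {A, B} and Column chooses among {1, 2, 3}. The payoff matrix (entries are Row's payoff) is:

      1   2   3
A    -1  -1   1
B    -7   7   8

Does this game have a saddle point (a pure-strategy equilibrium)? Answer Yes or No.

Yes

Row minima: A → -1, B → -7; maximin = -1.
Column maxima: 1 → -1, 2 → 7, 3 → 8; minimax = -1.
maximin = minimax = -1, so a saddle point exists.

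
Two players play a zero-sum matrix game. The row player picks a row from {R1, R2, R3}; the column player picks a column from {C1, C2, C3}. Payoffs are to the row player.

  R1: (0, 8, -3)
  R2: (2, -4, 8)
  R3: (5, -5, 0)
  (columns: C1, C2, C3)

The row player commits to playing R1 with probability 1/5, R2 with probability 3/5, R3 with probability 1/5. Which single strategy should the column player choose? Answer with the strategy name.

C2

If the column player plays C1, the row player's expected payoff is (1/5)·0 + (3/5)·2 + (1/5)·5 = 11/5.
If the column player plays C2, the row player's expected payoff is (1/5)·8 + (3/5)·(-4) + (1/5)·(-5) = -9/5.
If the column player plays C3, the row player's expected payoff is (1/5)·(-3) + (3/5)·8 + (1/5)·0 = 21/5.
The column player minimizes the row player's payoff; the smallest is -9/5, so the best response is C2.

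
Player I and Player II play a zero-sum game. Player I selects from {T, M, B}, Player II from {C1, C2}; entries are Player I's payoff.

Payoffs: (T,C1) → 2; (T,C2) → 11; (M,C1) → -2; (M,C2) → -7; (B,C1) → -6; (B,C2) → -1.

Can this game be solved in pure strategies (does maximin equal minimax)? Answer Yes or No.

Row minima: T → 2, M → -7, B → -6; maximin = 2.
Column maxima: C1 → 2, C2 → 11; minimax = 2.
maximin = minimax = 2, so a saddle point exists.

Yes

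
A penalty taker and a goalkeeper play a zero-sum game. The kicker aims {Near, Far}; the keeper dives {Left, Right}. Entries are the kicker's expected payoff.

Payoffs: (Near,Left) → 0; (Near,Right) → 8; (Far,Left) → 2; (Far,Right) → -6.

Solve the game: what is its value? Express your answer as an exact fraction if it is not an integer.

Row minima: Near → 0, Far → -6; maximin = 0.
Column maxima: Left → 2, Right → 8; minimax = 2.
0 ≠ 2, so there is no saddle point; optimal play is mixed.
Let the kicker play Near with probability p. Expected payoff against Left: 0p + 2(1−p) = −2p + 2; against Right: 8p + (-6)(1−p) = 14p − 6.
Setting these equal: −2p + 2 = 14p − 6 ⇒ −16p = -8 ⇒ p = 1/2, and the value is (-2)·(1/2) + 2 = 1.
For the keeper: with q = P(Left), equating Near's and Far's payoffs gives −8q + 8 = 8q − 6 ⇒ q = 7/8.

1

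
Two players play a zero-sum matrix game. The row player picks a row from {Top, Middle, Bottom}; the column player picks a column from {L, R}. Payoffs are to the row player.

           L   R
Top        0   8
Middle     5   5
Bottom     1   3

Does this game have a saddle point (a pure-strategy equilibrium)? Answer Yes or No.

Row minima: Top → 0, Middle → 5, Bottom → 1; maximin = 5.
Column maxima: L → 5, R → 8; minimax = 5.
maximin = minimax = 5, so a saddle point exists.

Yes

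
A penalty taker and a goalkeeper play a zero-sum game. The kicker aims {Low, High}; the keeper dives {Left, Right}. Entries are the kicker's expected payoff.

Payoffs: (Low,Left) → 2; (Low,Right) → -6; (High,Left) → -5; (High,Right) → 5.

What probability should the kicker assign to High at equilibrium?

4/9

Row minima: Low → -6, High → -5; maximin = -5.
Column maxima: Left → 2, Right → 5; minimax = 2.
-5 ≠ 2, so there is no saddle point; optimal play is mixed.
Let the kicker play Low with probability p. Expected payoff against Left: 2p + (-5)(1−p) = 7p − 5; against Right: (-6)p + 5(1−p) = −11p + 5.
Setting these equal: 7p − 5 = −11p + 5 ⇒ 18p = 10 ⇒ p = 5/9, and the value is (7)·(5/9) − 5 = -10/9.
For the keeper: with q = P(Left), equating Low's and High's payoffs gives 8q − 6 = −10q + 5 ⇒ q = 11/18.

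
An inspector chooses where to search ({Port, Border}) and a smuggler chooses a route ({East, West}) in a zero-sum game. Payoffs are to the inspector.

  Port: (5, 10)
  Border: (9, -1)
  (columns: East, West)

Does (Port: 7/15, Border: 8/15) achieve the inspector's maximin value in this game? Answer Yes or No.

No

Against East this mix gives (7/15)·5 + (8/15)·9 = 107/15.
Against West this mix gives (7/15)·10 + (8/15)·(-1) = 62/15.
The smuggler will play West, holding the inspector to 62/15. Shifting weight toward the row that does better against West would raise this floor (the equalizing mix achieves 19/3 against both West and East), so the proposed strategy is not optimal.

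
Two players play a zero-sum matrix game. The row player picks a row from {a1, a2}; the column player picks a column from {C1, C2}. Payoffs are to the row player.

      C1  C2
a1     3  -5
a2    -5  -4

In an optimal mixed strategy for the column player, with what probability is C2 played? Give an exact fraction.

Row minima: a1 → -5, a2 → -5; maximin = -5.
Column maxima: C1 → 3, C2 → -4; minimax = -4.
-5 ≠ -4, so there is no saddle point; optimal play is mixed.
Let the row player play a1 with probability p. Expected payoff against C1: 3p + (-5)(1−p) = 8p − 5; against C2: (-5)p + (-4)(1−p) = −p − 4.
Setting these equal: 8p − 5 = −p − 4 ⇒ 9p = 1 ⇒ p = 1/9, and the value is (8)·(1/9) − 5 = -37/9.
For the column player: with q = P(C1), equating a1's and a2's payoffs gives 8q − 5 = −q − 4 ⇒ q = 1/9.

8/9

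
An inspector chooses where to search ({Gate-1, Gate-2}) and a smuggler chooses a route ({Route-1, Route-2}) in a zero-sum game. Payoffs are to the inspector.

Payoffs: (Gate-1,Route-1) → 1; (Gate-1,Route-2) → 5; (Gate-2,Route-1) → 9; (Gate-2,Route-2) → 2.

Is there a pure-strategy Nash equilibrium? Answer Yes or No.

No

Row minima: Gate-1 → 1, Gate-2 → 2; maximin = 2.
Column maxima: Route-1 → 9, Route-2 → 5; minimax = 5.
2 ≠ 5, so no pure-strategy equilibrium exists.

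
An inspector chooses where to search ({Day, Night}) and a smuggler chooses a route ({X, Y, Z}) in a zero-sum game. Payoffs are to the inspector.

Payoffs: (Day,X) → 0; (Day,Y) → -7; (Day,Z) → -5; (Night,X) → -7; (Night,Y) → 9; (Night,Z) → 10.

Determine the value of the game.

-49/23

Row minima: Day → -7, Night → -7; maximin = -7.
Column maxima: X → 0, Y → 9, Z → 10; minimax = 0.
-7 ≠ 0, so there is no saddle point; optimal play is mixed.
Z is strictly dominated by Y (it gives the inspector strictly more in every row), so the smuggler never plays it.
On the remaining 2×2 (Day, Night vs X, Y):
Let the inspector play Day with probability p. Expected payoff against X: 0p + (-7)(1−p) = 7p − 7; against Y: (-7)p + 9(1−p) = −16p + 9.
Setting these equal: 7p − 7 = −16p + 9 ⇒ 23p = 16 ⇒ p = 16/23, and the value is (7)·(16/23) − 7 = -49/23.
For the smuggler: with q = P(X), equating Day's and Night's payoffs gives 7q − 7 = −16q + 9 ⇒ q = 16/23.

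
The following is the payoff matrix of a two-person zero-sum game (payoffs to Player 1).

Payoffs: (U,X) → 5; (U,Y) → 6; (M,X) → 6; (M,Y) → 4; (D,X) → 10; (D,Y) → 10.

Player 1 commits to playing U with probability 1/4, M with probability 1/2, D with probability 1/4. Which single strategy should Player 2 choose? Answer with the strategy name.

Y

If Player 2 plays X, Player 1's expected payoff is (1/4)·5 + (1/2)·6 + (1/4)·10 = 27/4.
If Player 2 plays Y, Player 1's expected payoff is (1/4)·6 + (1/2)·4 + (1/4)·10 = 6.
Player 2 minimizes Player 1's payoff; the smallest is 6, so the best response is Y.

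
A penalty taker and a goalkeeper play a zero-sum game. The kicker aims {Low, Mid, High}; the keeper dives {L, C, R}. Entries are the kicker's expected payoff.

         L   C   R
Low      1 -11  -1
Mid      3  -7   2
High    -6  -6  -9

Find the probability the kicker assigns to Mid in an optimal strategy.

1/4

Row minima: Low → -11, Mid → -7, High → -9; maximin = -7.
Column maxima: L → 3, C → -6, R → 2; minimax = -6.
-7 ≠ -6, so there is no saddle point; optimal play is mixed.
Low is strictly dominated by Mid, so the kicker never plays it.
L is strictly dominated by R (it gives the kicker strictly more in every row), so the keeper never plays it.
On the remaining 2×2 (Mid, High vs C, R):
Let the kicker play Mid with probability p. Expected payoff against C: (-7)p + (-6)(1−p) = −p − 6; against R: 2p + (-9)(1−p) = 11p − 9.
Setting these equal: −p − 6 = 11p − 9 ⇒ −12p = -3 ⇒ p = 1/4, and the value is (-1)·(1/4) − 6 = -25/4.
For the keeper: with q = P(C), equating Mid's and High's payoffs gives −9q + 2 = 3q − 9 ⇒ q = 11/12.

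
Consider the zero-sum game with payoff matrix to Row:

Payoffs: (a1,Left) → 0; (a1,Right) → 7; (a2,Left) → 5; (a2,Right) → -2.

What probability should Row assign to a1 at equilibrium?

1/2

Row minima: a1 → 0, a2 → -2; maximin = 0.
Column maxima: Left → 5, Right → 7; minimax = 5.
0 ≠ 5, so there is no saddle point; optimal play is mixed.
Let Row play a1 with probability p. Expected payoff against Left: 0p + 5(1−p) = −5p + 5; against Right: 7p + (-2)(1−p) = 9p − 2.
Setting these equal: −5p + 5 = 9p − 2 ⇒ −14p = -7 ⇒ p = 1/2, and the value is (-5)·(1/2) + 5 = 5/2.
For Column: with q = P(Left), equating a1's and a2's payoffs gives −7q + 7 = 7q − 2 ⇒ q = 9/14.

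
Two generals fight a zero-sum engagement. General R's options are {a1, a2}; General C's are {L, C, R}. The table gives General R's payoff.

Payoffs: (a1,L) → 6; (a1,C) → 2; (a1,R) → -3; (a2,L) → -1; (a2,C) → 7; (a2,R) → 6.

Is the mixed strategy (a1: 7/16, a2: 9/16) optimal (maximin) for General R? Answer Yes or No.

Yes

Against L this mix gives (7/16)·6 + (9/16)·(-1) = 33/16.
Against C this mix gives (7/16)·2 + (9/16)·7 = 77/16.
Against R this mix gives (7/16)·(-3) + (9/16)·6 = 33/16.
All of General C's active replies (L, R) yield 33/16, and no column does worse for General R. The mix makes General C indifferent and guarantees 33/16, so it is optimal.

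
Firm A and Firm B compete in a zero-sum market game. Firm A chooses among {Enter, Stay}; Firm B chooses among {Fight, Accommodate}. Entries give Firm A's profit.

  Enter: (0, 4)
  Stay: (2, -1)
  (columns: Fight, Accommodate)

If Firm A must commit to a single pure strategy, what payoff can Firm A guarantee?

0

Row minima: Enter → 0, Stay → -1.
The best of these is 0.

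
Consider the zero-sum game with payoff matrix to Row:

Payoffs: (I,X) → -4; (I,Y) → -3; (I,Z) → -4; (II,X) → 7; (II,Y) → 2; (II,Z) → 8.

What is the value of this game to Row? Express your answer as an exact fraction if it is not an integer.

Row minima: I → -4, II → 2; maximin = 2.
Column maxima: X → 7, Y → 2, Z → 8; minimax = 2.
Since maximin = minimax = 2, there is a saddle point and the value is 2.

2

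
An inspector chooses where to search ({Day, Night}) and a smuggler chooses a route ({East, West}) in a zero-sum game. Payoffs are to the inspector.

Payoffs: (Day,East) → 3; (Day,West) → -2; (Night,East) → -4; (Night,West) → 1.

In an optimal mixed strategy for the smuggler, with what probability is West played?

7/10

Row minima: Day → -2, Night → -4; maximin = -2.
Column maxima: East → 3, West → 1; minimax = 1.
-2 ≠ 1, so there is no saddle point; optimal play is mixed.
Let the inspector play Day with probability p. Expected payoff against East: 3p + (-4)(1−p) = 7p − 4; against West: (-2)p + 1(1−p) = −3p + 1.
Setting these equal: 7p − 4 = −3p + 1 ⇒ 10p = 5 ⇒ p = 1/2, and the value is (7)·(1/2) − 4 = -1/2.
For the smuggler: with q = P(East), equating Day's and Night's payoffs gives 5q − 2 = −5q + 1 ⇒ q = 3/10.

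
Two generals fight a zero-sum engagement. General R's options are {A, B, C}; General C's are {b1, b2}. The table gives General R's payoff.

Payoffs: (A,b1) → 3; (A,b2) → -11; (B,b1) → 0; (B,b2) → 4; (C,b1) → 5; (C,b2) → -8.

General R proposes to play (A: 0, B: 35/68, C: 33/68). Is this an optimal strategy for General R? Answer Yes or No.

No

Against b1 this mix gives (35/68)·0 + (33/68)·5 = 165/68.
Against b2 this mix gives (35/68)·4 + (33/68)·(-8) = -31/17.
General C will play b2, holding General R to -31/17. Shifting weight toward the row that does better against b2 would raise this floor (the equalizing mix achieves 20/17 against both b2 and b1), so the proposed strategy is not optimal.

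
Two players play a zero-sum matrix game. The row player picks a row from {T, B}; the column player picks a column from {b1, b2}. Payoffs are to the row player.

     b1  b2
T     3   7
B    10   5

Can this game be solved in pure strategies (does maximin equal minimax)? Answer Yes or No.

Row minima: T → 3, B → 5; maximin = 5.
Column maxima: b1 → 10, b2 → 7; minimax = 7.
5 ≠ 7, so no pure-strategy equilibrium exists.

No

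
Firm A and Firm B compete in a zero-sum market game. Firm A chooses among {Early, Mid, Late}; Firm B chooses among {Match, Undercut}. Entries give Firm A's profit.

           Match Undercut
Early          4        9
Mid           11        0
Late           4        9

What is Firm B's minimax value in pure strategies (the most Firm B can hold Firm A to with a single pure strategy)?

9

Column maxima: Match → 11, Undercut → 9.
The smallest of these is 9.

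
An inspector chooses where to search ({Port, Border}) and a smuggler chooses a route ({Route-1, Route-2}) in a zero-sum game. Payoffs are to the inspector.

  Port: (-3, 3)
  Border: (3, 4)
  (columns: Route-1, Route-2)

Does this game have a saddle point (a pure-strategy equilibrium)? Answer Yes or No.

Yes

Row minima: Port → -3, Border → 3; maximin = 3.
Column maxima: Route-1 → 3, Route-2 → 4; minimax = 3.
maximin = minimax = 3, so a saddle point exists.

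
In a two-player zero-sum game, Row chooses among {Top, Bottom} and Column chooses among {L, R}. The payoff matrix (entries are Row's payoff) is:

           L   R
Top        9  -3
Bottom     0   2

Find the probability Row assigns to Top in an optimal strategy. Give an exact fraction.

1/7

Row minima: Top → -3, Bottom → 0; maximin = 0.
Column maxima: L → 9, R → 2; minimax = 2.
0 ≠ 2, so there is no saddle point; optimal play is mixed.
Let Row play Top with probability p. Expected payoff against L: 9p + 0(1−p) = 9p; against R: (-3)p + 2(1−p) = −5p + 2.
Setting these equal: 9p = −5p + 2 ⇒ 14p = 2 ⇒ p = 1/7, and the value is (9)·(1/7) = 9/7.
For Column: with q = P(L), equating Top's and Bottom's payoffs gives 12q − 3 = −2q + 2 ⇒ q = 5/14.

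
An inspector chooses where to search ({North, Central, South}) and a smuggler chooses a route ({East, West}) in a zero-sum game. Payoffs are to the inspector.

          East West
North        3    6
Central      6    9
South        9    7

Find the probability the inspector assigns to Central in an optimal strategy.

Row minima: North → 3, Central → 6, South → 7; maximin = 7.
Column maxima: East → 9, West → 9; minimax = 9.
7 ≠ 9, so there is no saddle point; optimal play is mixed.
North is strictly dominated by Central, so the inspector never plays it.
On the remaining 2×2 (Central, South vs East, West):
Let the inspector play Central with probability p. Expected payoff against East: 6p + 9(1−p) = −3p + 9; against West: 9p + 7(1−p) = 2p + 7.
Setting these equal: −3p + 9 = 2p + 7 ⇒ −5p = -2 ⇒ p = 2/5, and the value is (-3)·(2/5) + 9 = 39/5.
For the smuggler: with q = P(East), equating Central's and South's payoffs gives −3q + 9 = 2q + 7 ⇒ q = 2/5.

2/5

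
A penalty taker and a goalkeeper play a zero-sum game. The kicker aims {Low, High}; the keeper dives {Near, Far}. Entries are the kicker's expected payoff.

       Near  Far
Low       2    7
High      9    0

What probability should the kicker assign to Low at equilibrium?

9/14

Row minima: Low → 2, High → 0; maximin = 2.
Column maxima: Near → 9, Far → 7; minimax = 7.
2 ≠ 7, so there is no saddle point; optimal play is mixed.
Let the kicker play Low with probability p. Expected payoff against Near: 2p + 9(1−p) = −7p + 9; against Far: 7p + 0(1−p) = 7p.
Setting these equal: −7p + 9 = 7p ⇒ −14p = -9 ⇒ p = 9/14, and the value is (-7)·(9/14) + 9 = 9/2.
For the keeper: with q = P(Near), equating Low's and High's payoffs gives −5q + 7 = 9q ⇒ q = 1/2.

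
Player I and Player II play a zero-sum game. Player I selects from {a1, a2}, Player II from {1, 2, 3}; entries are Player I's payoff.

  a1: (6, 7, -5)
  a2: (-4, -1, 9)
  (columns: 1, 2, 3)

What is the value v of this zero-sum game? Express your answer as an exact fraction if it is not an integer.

17/12

Row minima: a1 → -5, a2 → -4; maximin = -4.
Column maxima: 1 → 6, 2 → 7, 3 → 9; minimax = 6.
-4 ≠ 6, so there is no saddle point; optimal play is mixed.
2 is strictly dominated by 1 (it gives Player I strictly more in every row), so Player II never plays it.
On the remaining 2×2 (a1, a2 vs 1, 3):
Let Player I play a1 with probability p. Expected payoff against 1: 6p + (-4)(1−p) = 10p − 4; against 3: (-5)p + 9(1−p) = −14p + 9.
Setting these equal: 10p − 4 = −14p + 9 ⇒ 24p = 13 ⇒ p = 13/24, and the value is (10)·(13/24) − 4 = 17/12.
For Player II: with q = P(1), equating a1's and a2's payoffs gives 11q − 5 = −13q + 9 ⇒ q = 7/12.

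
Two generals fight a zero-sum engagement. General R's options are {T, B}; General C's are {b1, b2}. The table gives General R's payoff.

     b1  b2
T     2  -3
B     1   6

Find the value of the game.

3/2

Row minima: T → -3, B → 1; maximin = 1.
Column maxima: b1 → 2, b2 → 6; minimax = 2.
1 ≠ 2, so there is no saddle point; optimal play is mixed.
Let General R play T with probability p. Expected payoff against b1: 2p + 1(1−p) = p + 1; against b2: (-3)p + 6(1−p) = −9p + 6.
Setting these equal: p + 1 = −9p + 6 ⇒ 10p = 5 ⇒ p = 1/2, and the value is (1)·(1/2) + 1 = 3/2.
For General C: with q = P(b1), equating T's and B's payoffs gives 5q − 3 = −5q + 6 ⇒ q = 9/10.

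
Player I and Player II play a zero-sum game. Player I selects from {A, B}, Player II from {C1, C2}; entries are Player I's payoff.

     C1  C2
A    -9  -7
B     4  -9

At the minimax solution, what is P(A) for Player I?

Row minima: A → -9, B → -9; maximin = -9.
Column maxima: C1 → 4, C2 → -7; minimax = -7.
-9 ≠ -7, so there is no saddle point; optimal play is mixed.
Let Player I play A with probability p. Expected payoff against C1: (-9)p + 4(1−p) = −13p + 4; against C2: (-7)p + (-9)(1−p) = 2p − 9.
Setting these equal: −13p + 4 = 2p − 9 ⇒ −15p = -13 ⇒ p = 13/15, and the value is (-13)·(13/15) + 4 = -109/15.
For Player II: with q = P(C1), equating A's and B's payoffs gives −2q − 7 = 13q − 9 ⇒ q = 2/15.

13/15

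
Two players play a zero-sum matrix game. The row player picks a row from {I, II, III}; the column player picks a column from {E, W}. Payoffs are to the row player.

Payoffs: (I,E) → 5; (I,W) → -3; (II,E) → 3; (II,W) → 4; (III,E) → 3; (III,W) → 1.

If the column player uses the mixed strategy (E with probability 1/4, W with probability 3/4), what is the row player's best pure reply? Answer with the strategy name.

Expected payoff of I: (1/4)·5 + (3/4)·(-3) = -1.
Expected payoff of II: (1/4)·3 + (3/4)·4 = 15/4.
Expected payoff of III: (1/4)·3 + (3/4)·1 = 3/2.
The largest is 15/4, so the row player's best response is II.

II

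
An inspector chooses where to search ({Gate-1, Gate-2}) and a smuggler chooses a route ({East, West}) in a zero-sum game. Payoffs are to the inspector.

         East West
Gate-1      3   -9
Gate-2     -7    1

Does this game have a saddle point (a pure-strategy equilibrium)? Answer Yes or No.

No

Row minima: Gate-1 → -9, Gate-2 → -7; maximin = -7.
Column maxima: East → 3, West → 1; minimax = 1.
-7 ≠ 1, so no pure-strategy equilibrium exists.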